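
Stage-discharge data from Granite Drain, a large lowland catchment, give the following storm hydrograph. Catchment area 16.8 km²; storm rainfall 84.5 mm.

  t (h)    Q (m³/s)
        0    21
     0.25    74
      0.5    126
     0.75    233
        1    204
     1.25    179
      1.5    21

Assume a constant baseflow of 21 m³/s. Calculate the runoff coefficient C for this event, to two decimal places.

ΣQ_DR = 711.0 m³/s; V = ΣQ_DR·Δt = 6.399 × 10^5 m³.
Runoff depth d = V / A = 38.09 mm.
C = d / P = 38.09 / 84.5 = 0.45.

C ≈ 0.45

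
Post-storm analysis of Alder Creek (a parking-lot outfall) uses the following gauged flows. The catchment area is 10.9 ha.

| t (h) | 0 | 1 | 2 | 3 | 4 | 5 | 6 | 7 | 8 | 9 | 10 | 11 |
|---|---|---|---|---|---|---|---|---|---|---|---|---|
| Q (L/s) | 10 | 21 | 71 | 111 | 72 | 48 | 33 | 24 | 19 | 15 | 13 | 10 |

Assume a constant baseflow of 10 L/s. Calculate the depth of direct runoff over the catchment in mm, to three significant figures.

d ≈ 10.8 mm

Direct runoff: 0.0, 11.0, 61.0, 101.0, 62.0, 38.0, 23.0, 14.0, 9.0, 5.0, 3.0, 0.0 L/s; ΣQ_DR = 327.0 L/s.
V = ΣQ_DR · Δt = 327.0 × 3600 s = 1.177 × 10^6 L.
Over A = 10.9 ha, depth = V / A = 10.8 mm.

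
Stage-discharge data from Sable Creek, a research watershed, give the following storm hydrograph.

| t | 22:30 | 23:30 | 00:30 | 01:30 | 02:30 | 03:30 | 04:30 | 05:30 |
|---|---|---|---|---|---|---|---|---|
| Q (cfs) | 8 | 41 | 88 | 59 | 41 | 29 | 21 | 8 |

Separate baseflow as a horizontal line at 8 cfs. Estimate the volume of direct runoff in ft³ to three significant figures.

V ≈ 8.32 × 10^5 ft³

Direct-runoff ordinates (Q − Q_b): 0.0, 33.0, 80.0, 51.0, 33.0, 21.0, 13.0, 0.0 cfs.
ΣQ_DR = 231.0 cfs.
With Δt = 1 h = 3600 s, V = ΣQ_DR · Δt = 231.0 × 3600 = 8.32 × 10^5 ft³.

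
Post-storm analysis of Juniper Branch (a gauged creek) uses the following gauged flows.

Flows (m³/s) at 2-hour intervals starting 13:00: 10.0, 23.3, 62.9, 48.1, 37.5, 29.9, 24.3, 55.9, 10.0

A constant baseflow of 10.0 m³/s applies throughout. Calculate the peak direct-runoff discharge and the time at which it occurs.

Q_p = 52.9 m³/s at t = 17:00

Subtracting baseflow gives direct-runoff ordinates: 0.0, 13.3, 52.9, 38.1, 27.5, 19.9, 14.3, 45.9, 0.0 m³/s.
The maximum is 52.9 m³/s, occurring at the reading for t = 17:00.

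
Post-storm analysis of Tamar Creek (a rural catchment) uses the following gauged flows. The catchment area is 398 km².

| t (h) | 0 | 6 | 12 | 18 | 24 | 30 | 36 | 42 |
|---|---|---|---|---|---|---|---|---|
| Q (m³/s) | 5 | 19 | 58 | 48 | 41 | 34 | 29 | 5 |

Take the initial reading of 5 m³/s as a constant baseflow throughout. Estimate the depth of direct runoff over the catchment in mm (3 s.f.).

d ≈ 10.8 mm

Direct runoff: 0.0, 14.0, 53.0, 43.0, 36.0, 29.0, 24.0, 0.0 m³/s; ΣQ_DR = 199.0 m³/s.
V = ΣQ_DR · Δt = 199.0 × 21600 s = 4.298 × 10^6 m³.
Over A = 398 km², depth = V / A = 10.8 mm.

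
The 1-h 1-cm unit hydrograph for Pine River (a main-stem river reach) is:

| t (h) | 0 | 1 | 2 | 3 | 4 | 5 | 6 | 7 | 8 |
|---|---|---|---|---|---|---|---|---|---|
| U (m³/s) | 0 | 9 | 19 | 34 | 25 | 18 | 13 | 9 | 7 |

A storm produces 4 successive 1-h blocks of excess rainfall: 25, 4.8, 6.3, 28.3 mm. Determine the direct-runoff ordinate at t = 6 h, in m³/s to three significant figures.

Q ≈ 153 m³/s

By discrete convolution, Q_j = Σ (P_i / 10 mm) · U_{j−i}.
At t = 6 h (j=6): Q = (25/10)·13 + (4.8/10)·18 + (6.3/10)·25 + (28.3/10)·34 = 153 m³/s.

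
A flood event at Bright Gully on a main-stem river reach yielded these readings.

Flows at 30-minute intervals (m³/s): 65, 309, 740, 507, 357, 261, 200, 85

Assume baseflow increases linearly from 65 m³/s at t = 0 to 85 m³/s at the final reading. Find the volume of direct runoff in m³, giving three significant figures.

V ≈ 3.46 × 10^6 m³

Direct-runoff ordinates (Q − Q_b): 0.00, 241.14, 669.29, 433.43, 280.57, 181.71, 117.86, 0.00 m³/s.
ΣQ_DR = 1924 m³/s.
With Δt = 0.5 h = 1800 s, V = ΣQ_DR · Δt = 1924 × 1800 = 3.46 × 10^6 m³.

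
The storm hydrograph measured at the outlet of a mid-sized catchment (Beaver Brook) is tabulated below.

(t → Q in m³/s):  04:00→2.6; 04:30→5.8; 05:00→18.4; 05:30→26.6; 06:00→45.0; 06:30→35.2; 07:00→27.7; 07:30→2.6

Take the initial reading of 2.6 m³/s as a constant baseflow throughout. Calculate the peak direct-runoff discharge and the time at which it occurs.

Q_p = 42.4 m³/s at t = 06:00

Subtracting baseflow gives direct-runoff ordinates: 0.0, 3.2, 15.8, 24.0, 42.4, 32.6, 25.1, 0.0 m³/s.
The maximum is 42.4 m³/s, occurring at the reading for t = 06:00.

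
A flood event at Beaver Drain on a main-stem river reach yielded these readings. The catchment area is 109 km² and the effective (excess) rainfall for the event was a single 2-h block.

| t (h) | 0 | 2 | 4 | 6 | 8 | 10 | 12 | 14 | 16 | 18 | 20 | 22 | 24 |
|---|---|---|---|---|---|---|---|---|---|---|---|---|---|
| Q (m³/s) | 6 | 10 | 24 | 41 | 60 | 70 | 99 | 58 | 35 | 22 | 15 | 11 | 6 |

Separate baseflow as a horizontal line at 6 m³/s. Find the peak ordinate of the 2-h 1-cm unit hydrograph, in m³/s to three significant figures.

U_p ≈ 37.1 m³/s

Direct runoff: 0.0, 4.0, 18.0, 35.0, 54.0, 64.0, 93.0, 52.0, 29.0, 16.0, 9.0, 5.0, 0.0 m³/s; ΣQ_DR = 379.0 m³/s, peak = 93.0 m³/s.
Runoff depth d = ΣQ_DR·Δt / A = 379.0 × 7200 / (109 km²) = 25.03 mm.
The 1-cm UH is the DRH scaled by (10 mm)/d, so U_p = 93.0 × 10/25.03 = 37.1 m³/s.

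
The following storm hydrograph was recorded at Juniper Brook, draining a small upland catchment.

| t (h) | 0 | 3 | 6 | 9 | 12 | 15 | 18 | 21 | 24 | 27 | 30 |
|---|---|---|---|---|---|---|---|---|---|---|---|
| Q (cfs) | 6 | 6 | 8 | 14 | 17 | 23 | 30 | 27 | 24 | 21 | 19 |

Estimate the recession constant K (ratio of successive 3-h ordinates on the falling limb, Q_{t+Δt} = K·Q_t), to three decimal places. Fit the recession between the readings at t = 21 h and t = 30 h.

Using the recession-limb readings at t = 21 h and t = 30 h: Q falls from 27 to 19 cfs over 3 intervals.
K = (Q₂/Q₁)^(1/3) = (19/27)^(1/3) = 0.889.

K ≈ 0.889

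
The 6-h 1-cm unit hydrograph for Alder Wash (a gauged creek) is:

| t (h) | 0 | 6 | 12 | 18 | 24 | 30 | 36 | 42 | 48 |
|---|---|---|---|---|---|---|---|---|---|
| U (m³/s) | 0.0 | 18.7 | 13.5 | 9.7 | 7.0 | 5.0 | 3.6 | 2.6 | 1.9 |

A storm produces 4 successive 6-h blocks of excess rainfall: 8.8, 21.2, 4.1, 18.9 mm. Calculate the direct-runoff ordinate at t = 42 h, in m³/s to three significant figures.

Q ≈ 25.2 m³/s

By discrete convolution, Q_j = Σ (P_i / 10 mm) · U_{j−i}.
At t = 42 h (j=7): Q = (8.8/10)·2.6 + (21.2/10)·3.6 + (4.1/10)·5.0 + (18.9/10)·7.0 = 25.2 m³/s.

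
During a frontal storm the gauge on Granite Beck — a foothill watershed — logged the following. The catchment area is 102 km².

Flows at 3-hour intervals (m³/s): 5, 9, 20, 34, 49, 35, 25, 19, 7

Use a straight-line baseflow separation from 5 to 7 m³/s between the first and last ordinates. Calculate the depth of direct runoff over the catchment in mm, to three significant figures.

d ≈ 15.8 mm

Direct runoff: 0.00, 3.75, 14.50, 28.25, 43.00, 28.75, 18.50, 12.25, 0.00 m³/s; ΣQ_DR = 149.0 m³/s.
V = ΣQ_DR · Δt = 149.0 × 10800 s = 1.609 × 10^6 m³.
Over A = 102 km², depth = V / A = 15.8 mm.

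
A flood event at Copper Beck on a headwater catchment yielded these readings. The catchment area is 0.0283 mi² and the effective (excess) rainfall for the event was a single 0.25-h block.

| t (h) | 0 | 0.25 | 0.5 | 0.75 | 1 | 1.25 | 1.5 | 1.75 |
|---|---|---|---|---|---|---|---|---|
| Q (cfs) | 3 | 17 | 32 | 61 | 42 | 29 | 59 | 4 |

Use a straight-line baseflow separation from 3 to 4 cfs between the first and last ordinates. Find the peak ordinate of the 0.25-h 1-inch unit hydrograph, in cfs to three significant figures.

Direct runoff: 0.00, 13.86, 28.71, 57.57, 38.43, 25.29, 55.14, 0.00 cfs; ΣQ_DR = 219.0 cfs, peak = 57.57 cfs.
Runoff depth d = ΣQ_DR·Δt / A = 219.0 × 900 / (0.0283 mi²) = 2.998 in.
The 1-inch UH is the DRH scaled by (1 in)/d, so U_p = 57.57 × 1/2.998 = 19.2 cfs.

U_p ≈ 19.2 cfs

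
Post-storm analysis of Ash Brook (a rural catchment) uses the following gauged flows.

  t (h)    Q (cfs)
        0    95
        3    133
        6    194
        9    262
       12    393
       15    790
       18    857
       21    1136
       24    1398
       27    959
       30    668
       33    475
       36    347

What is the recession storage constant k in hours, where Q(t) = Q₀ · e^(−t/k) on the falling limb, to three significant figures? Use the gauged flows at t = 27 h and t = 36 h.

k ≈ 8.85 h

On the falling limb, Q drops from 959 to 347 cfs between t = 27 h and t = 36 h (Δt = 9 h).
k = −Δt / ln(Q₂/Q₁) = −9 / ln(347/959) = 8.85 h.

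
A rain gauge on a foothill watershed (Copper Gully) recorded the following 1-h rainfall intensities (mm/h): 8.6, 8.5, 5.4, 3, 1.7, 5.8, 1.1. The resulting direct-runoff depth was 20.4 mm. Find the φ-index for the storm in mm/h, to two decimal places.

φ ≈ 2.18 mm/h

Only the 5 blocks with intensity above φ contribute runoff: 8.6, 8.5, 5.4, 3, 5.8 mm/h.
Σ(I−φ)·Δt = d  ⇒  (8.6+8.5+5.4+3+5.8 − 5φ)·1 = 20.4
φ = (31.30 − 20.4/1) / 5 = 2.18 mm/h.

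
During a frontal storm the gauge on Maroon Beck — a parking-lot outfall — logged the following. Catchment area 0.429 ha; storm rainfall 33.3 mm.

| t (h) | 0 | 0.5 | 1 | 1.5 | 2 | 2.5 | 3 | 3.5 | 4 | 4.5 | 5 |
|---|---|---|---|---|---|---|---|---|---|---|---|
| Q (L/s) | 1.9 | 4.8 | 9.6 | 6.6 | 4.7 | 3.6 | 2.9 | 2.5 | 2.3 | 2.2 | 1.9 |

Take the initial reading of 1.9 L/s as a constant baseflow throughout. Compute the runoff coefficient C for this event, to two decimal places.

ΣQ_DR = 22.10 L/s; V = ΣQ_DR·Δt = 39780 L.
Runoff depth d = V / A = 9.273 mm.
C = d / P = 9.273 / 33.3 = 0.28.

C ≈ 0.28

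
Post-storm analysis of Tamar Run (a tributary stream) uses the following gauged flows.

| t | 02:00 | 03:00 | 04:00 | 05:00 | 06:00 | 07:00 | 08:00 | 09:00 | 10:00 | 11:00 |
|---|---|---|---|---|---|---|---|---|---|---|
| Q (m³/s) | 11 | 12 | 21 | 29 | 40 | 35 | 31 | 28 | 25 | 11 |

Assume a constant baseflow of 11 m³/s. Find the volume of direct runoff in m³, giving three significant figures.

V ≈ 4.79 × 10^5 m³

Direct-runoff ordinates (Q − Q_b): 0.0, 1.0, 10.0, 18.0, 29.0, 24.0, 20.0, 17.0, 14.0, 0.0 m³/s.
ΣQ_DR = 133.0 m³/s.
With Δt = 1 h = 3600 s, V = ΣQ_DR · Δt = 133.0 × 3600 = 4.79 × 10^5 m³.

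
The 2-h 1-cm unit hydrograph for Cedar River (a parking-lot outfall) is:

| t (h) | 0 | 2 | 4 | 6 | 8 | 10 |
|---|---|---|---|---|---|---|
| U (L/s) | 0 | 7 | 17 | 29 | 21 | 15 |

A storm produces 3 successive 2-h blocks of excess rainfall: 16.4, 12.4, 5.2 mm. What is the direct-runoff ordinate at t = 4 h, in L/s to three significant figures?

Q ≈ 36.6 L/s

By discrete convolution, Q_j = Σ (P_i / 10 mm) · U_{j−i}.
At t = 4 h (j=2): Q = (16.4/10)·17 + (12.4/10)·7 + (5.2/10)·0 = 36.6 L/s.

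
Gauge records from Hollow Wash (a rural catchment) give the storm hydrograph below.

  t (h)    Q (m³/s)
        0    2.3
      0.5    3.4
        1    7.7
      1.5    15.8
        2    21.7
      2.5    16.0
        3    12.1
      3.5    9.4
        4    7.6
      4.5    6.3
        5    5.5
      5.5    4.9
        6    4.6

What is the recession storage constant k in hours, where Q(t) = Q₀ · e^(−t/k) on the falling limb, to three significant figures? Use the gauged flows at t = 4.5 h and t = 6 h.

On the falling limb, Q drops from 6.3 to 4.6 m³/s between t = 4.5 h and t = 6 h (Δt = 1.5 h).
k = −Δt / ln(Q₂/Q₁) = −1.5 / ln(4.6/6.3) = 4.77 h.

k ≈ 4.77 h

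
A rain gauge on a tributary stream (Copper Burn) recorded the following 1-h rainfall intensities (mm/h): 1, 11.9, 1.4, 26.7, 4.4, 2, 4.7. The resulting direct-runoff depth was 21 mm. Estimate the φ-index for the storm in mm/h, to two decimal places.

Only the 2 blocks with intensity above φ contribute runoff: 11.9, 26.7 mm/h.
Σ(I−φ)·Δt = d  ⇒  (11.9+26.7 − 2φ)·1 = 21
φ = (38.60 − 21/1) / 2 = 8.80 mm/h.

φ ≈ 8.80 mm/h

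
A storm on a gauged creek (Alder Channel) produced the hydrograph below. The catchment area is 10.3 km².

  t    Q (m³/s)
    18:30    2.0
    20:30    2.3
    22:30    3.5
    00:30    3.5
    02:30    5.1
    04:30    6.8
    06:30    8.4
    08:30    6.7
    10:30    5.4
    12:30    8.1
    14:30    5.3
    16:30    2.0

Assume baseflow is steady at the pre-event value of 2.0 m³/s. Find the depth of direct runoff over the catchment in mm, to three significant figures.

Direct runoff: 0.0, 0.3, 1.5, 1.5, 3.1, 4.8, 6.4, 4.7, 3.4, 6.1, 3.3, 0.0 m³/s; ΣQ_DR = 35.10 m³/s.
V = ΣQ_DR · Δt = 35.10 × 7200 s = 2.527 × 10^5 m³.
Over A = 10.3 km², depth = V / A = 24.5 mm.

d ≈ 24.5 mm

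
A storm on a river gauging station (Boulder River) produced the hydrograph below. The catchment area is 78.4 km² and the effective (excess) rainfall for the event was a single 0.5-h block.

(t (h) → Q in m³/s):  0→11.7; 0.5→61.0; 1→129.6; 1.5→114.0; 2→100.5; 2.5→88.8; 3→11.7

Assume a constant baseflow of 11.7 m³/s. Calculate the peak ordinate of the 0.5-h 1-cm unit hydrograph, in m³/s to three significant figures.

U_p ≈ 118 m³/s

Direct runoff: 0.0, 49.3, 117.9, 102.3, 88.8, 77.1, 0.0 m³/s; ΣQ_DR = 435.4 m³/s, peak = 117.9 m³/s.
Runoff depth d = ΣQ_DR·Δt / A = 435.4 × 1800 / (78.4 km²) = 9.996 mm.
The 1-cm UH is the DRH scaled by (10 mm)/d, so U_p = 117.9 × 10/9.996 = 118 m³/s.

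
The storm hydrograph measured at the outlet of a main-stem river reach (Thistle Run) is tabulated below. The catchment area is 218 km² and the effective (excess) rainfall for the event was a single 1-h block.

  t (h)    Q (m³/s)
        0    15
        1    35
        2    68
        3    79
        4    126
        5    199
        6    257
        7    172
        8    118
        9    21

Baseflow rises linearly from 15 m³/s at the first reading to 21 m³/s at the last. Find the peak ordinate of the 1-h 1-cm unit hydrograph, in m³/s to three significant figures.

U_p ≈ 158 m³/s

Direct runoff: 0.00, 19.33, 51.67, 62.00, 108.33, 180.67, 238.00, 152.33, 97.67, 0.00 m³/s; ΣQ_DR = 910.0 m³/s, peak = 238.00 m³/s.
Runoff depth d = ΣQ_DR·Δt / A = 910.0 × 3600 / (218 km²) = 15.03 mm.
The 1-cm UH is the DRH scaled by (10 mm)/d, so U_p = 238.00 × 10/15.03 = 158 m³/s.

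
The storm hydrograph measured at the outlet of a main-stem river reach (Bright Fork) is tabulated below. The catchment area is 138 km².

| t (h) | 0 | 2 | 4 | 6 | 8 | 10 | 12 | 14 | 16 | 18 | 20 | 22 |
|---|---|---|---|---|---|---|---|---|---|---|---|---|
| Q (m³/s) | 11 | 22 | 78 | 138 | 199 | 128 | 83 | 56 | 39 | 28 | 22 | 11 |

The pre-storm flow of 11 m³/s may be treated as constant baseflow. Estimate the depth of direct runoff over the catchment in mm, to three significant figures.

Direct runoff: 0.0, 11.0, 67.0, 127.0, 188.0, 117.0, 72.0, 45.0, 28.0, 17.0, 11.0, 0.0 m³/s; ΣQ_DR = 683.0 m³/s.
V = ΣQ_DR · Δt = 683.0 × 7200 s = 4.918 × 10^6 m³.
Over A = 138 km², depth = V / A = 35.6 mm.

d ≈ 35.6 mm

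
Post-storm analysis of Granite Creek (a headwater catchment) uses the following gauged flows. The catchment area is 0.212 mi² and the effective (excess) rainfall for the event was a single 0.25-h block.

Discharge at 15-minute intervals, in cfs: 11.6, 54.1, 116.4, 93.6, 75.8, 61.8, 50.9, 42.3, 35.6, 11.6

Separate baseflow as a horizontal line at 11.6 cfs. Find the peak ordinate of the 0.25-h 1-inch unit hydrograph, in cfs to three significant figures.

Direct runoff: 0.0, 42.5, 104.8, 82.0, 64.2, 50.2, 39.3, 30.7, 24.0, 0.0 cfs; ΣQ_DR = 437.7 cfs, peak = 104.8 cfs.
Runoff depth d = ΣQ_DR·Δt / A = 437.7 × 900 / (0.212 mi²) = 0.7998 in.
The 1-inch UH is the DRH scaled by (1 in)/d, so U_p = 104.8 × 1/0.7998 = 131 cfs.

U_p ≈ 131 cfs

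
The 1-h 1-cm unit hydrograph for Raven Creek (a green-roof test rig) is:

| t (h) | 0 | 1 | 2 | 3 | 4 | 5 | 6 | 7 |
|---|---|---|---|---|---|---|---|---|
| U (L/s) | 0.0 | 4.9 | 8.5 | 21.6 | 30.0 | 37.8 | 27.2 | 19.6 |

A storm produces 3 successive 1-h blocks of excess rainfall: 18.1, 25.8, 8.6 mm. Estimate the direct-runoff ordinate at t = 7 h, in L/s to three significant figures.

By discrete convolution, Q_j = Σ (P_i / 10 mm) · U_{j−i}.
At t = 7 h (j=7): Q = (18.1/10)·19.6 + (25.8/10)·27.2 + (8.6/10)·37.8 = 138 L/s.

Q ≈ 138 L/s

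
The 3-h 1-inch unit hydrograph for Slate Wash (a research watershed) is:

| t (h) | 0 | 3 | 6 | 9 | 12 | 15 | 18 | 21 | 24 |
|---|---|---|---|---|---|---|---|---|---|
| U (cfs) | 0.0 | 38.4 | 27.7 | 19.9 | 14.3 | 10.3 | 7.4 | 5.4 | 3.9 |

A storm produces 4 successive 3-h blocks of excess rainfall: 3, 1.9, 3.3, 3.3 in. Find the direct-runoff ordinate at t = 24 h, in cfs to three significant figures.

By discrete convolution, Q_j = Σ (P_i / 1 in) · U_{j−i}.
At t = 24 h (j=8): Q = (3/1)·3.9 + (1.9/1)·5.4 + (3.3/1)·7.4 + (3.3/1)·10.3 = 80.4 cfs.

Q ≈ 80.4 cfs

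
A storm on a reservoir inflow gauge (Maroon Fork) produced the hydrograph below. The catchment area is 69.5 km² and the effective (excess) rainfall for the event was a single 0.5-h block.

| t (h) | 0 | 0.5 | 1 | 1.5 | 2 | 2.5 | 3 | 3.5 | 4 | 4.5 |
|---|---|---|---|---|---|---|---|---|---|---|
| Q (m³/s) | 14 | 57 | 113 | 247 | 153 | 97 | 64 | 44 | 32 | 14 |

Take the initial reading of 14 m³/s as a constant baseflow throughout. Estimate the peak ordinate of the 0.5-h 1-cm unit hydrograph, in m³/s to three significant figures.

U_p ≈ 129 m³/s

Direct runoff: 0.0, 43.0, 99.0, 233.0, 139.0, 83.0, 50.0, 30.0, 18.0, 0.0 m³/s; ΣQ_DR = 695.0 m³/s, peak = 233.0 m³/s.
Runoff depth d = ΣQ_DR·Δt / A = 695.0 × 1800 / (69.5 km²) = 18.00 mm.
The 1-cm UH is the DRH scaled by (10 mm)/d, so U_p = 233.0 × 10/18.00 = 129 m³/s.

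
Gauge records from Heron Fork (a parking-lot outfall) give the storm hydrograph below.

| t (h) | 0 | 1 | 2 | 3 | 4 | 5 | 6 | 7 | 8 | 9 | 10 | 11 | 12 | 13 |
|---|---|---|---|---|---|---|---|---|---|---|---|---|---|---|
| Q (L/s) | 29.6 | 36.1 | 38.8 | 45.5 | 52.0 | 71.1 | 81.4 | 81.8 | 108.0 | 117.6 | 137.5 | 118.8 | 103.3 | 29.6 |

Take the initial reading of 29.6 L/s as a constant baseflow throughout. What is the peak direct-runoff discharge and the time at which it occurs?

Subtracting baseflow gives direct-runoff ordinates: 0.0, 6.5, 9.2, 15.9, 22.4, 41.5, 51.8, 52.2, 78.4, 88.0, 107.9, 89.2, 73.7, 0.0 L/s.
The maximum is 107.9 L/s, occurring at the reading for t = 10 h.

Q_p = 107.9 L/s at t = 10 h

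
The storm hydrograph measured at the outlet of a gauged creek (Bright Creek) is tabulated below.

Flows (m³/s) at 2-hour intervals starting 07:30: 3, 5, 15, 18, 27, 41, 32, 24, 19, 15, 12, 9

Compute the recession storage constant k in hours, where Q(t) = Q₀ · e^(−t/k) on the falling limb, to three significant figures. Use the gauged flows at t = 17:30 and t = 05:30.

On the falling limb, Q drops from 41 to 9 m³/s between t = 17:30 and t = 05:30 (Δt = 12 h).
k = −Δt / ln(Q₂/Q₁) = −12 / ln(9/41) = 7.91 h.

k ≈ 7.91 h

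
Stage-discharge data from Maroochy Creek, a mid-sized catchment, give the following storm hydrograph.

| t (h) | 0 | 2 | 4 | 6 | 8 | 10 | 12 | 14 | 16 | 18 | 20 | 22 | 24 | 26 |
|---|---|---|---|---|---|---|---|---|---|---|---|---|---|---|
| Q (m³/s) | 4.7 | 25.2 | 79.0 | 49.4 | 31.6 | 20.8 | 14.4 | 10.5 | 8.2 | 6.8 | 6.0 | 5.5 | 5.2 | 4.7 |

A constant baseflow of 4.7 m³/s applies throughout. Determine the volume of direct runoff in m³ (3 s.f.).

Direct-runoff ordinates (Q − Q_b): 0.0, 20.5, 74.3, 44.7, 26.9, 16.1, 9.7, 5.8, 3.5, 2.1, 1.3, 0.8, 0.5, 0.0 m³/s.
ΣQ_DR = 206.2 m³/s.
With Δt = 2 h = 7200 s, V = ΣQ_DR · Δt = 206.2 × 7200 = 1.48 × 10^6 m³.

V ≈ 1.48 × 10^6 m³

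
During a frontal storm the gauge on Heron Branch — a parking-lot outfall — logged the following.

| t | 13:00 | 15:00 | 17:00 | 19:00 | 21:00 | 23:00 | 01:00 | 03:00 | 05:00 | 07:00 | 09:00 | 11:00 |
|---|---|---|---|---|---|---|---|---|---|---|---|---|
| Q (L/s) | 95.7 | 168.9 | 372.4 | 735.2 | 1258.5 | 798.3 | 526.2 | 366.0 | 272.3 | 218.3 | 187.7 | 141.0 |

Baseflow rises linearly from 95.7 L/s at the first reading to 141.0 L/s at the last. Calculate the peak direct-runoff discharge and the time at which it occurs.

Subtracting baseflow gives direct-runoff ordinates: 0.00, 69.08, 268.46, 627.15, 1146.33, 682.01, 405.79, 241.47, 143.65, 85.54, 50.82, 0.00 L/s.
The maximum is 1146.33 L/s, occurring at the reading for t = 21:00.

Q_p = 1146.33 L/s at t = 21:00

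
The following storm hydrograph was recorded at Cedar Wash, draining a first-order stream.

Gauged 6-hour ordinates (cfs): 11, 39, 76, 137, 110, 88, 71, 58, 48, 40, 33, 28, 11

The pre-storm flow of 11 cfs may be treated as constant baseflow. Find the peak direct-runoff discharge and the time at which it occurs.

Subtracting baseflow gives direct-runoff ordinates: 0.0, 28.0, 65.0, 126.0, 99.0, 77.0, 60.0, 47.0, 37.0, 29.0, 22.0, 17.0, 0.0 cfs.
The maximum is 126.0 cfs, occurring at the reading for t = 18 h.

Q_p = 126.0 cfs at t = 18 h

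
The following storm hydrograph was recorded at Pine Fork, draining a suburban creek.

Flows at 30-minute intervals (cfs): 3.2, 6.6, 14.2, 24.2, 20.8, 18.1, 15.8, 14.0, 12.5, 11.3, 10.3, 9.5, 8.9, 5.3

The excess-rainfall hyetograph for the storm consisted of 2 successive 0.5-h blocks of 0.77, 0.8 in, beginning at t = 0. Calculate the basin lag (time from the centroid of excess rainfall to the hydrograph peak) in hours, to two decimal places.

Centroid of excess rainfall: t_c = Σ P_i·t̄_i / ΣP_i = 0.5048 h (block centres at 0.25, 0.75 h).
Hydrograph peak occurs at t = 1.5 h, so basin lag t_L = 1.5 − 0.5048 = 1.00 h.

t_L ≈ 1.00 h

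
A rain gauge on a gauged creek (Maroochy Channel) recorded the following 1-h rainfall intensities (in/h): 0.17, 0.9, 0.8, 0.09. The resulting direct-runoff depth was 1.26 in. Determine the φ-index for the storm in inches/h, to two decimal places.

φ ≈ 0.22 in/h

Only the 2 blocks with intensity above φ contribute runoff: 0.9, 0.8 in/h.
Σ(I−φ)·Δt = d  ⇒  (0.9+0.8 − 2φ)·1 = 1.26
φ = (1.700 − 1.26/1) / 2 = 0.22 in/h.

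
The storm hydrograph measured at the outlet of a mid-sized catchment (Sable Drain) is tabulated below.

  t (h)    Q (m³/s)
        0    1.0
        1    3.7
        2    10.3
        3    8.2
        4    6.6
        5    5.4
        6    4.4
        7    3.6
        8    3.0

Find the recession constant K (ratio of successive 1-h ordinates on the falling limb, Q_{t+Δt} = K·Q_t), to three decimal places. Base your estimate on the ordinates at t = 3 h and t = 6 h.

K ≈ 0.813

Using the recession-limb readings at t = 3 h and t = 6 h: Q falls from 8.2 to 4.4 m³/s over 3 intervals.
K = (Q₂/Q₁)^(1/3) = (4.4/8.2)^(1/3) = 0.813.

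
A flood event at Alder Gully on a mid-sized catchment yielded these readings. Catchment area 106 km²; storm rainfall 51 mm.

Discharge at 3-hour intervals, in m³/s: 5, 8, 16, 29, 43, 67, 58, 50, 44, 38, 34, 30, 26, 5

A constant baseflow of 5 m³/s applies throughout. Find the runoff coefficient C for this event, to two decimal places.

ΣQ_DR = 383.0 m³/s; V = ΣQ_DR·Δt = 4.136 × 10^6 m³.
Runoff depth d = V / A = 39.02 mm.
C = d / P = 39.02 / 51 = 0.77.

C ≈ 0.77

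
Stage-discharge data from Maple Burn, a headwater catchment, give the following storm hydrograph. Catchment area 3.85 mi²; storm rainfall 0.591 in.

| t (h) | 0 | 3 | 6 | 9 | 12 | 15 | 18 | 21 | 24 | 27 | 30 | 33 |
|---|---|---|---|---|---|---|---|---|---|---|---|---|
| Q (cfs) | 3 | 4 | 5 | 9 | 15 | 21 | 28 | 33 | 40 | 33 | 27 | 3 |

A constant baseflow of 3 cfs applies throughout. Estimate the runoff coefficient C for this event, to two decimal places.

ΣQ_DR = 185.0 cfs; V = ΣQ_DR·Δt = 1.998 × 10^6 ft³.
Runoff depth d = V / A = 0.2234 in.
C = d / P = 0.2234 / 0.591 = 0.38.

C ≈ 0.38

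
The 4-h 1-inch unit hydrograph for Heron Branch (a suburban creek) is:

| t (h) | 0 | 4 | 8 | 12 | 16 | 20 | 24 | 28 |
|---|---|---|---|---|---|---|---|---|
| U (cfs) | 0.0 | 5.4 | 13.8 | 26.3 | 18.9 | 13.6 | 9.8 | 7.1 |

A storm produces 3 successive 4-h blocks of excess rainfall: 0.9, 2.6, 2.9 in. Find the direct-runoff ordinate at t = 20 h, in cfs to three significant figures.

Q ≈ 138 cfs

By discrete convolution, Q_j = Σ (P_i / 1 in) · U_{j−i}.
At t = 20 h (j=5): Q = (0.9/1)·13.6 + (2.6/1)·18.9 + (2.9/1)·26.3 = 138 cfs.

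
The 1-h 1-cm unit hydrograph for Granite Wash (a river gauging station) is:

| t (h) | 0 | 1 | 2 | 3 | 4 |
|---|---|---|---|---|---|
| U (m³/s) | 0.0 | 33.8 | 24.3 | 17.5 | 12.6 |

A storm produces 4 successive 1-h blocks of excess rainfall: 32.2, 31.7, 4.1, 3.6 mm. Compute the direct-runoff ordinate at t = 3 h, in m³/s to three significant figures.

By discrete convolution, Q_j = Σ (P_i / 10 mm) · U_{j−i}.
At t = 3 h (j=3): Q = (32.2/10)·17.5 + (31.7/10)·24.3 + (4.1/10)·33.8 + (3.6/10)·0.0 = 147 m³/s.

Q ≈ 147 m³/s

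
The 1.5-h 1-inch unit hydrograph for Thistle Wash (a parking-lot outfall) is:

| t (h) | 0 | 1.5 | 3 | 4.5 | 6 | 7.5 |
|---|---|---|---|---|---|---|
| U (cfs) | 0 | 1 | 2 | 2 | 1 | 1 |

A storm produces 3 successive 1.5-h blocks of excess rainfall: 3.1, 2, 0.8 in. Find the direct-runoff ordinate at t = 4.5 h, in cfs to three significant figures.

By discrete convolution, Q_j = Σ (P_i / 1 in) · U_{j−i}.
At t = 4.5 h (j=3): Q = (3.1/1)·2 + (2/1)·2 + (0.8/1)·1 = 11.0 cfs.

Q ≈ 11.0 cfs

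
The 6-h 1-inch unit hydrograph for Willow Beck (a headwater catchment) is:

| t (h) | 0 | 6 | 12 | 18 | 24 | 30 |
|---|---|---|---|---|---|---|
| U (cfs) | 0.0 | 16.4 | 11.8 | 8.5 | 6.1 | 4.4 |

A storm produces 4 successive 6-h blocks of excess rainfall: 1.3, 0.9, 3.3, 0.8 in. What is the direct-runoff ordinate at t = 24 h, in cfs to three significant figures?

By discrete convolution, Q_j = Σ (P_i / 1 in) · U_{j−i}.
At t = 24 h (j=4): Q = (1.3/1)·6.1 + (0.9/1)·8.5 + (3.3/1)·11.8 + (0.8/1)·16.4 = 67.6 cfs.

Q ≈ 67.6 cfs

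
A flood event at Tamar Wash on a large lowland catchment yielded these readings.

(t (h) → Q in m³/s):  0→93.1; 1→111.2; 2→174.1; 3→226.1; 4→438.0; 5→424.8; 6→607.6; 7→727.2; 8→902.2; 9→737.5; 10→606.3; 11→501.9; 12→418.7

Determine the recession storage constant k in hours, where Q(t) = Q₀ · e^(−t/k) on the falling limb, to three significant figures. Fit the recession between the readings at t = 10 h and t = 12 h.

On the falling limb, Q drops from 606.3 to 418.7 m³/s between t = 10 h and t = 12 h (Δt = 2 h).
k = −Δt / ln(Q₂/Q₁) = −2 / ln(418.7/606.3) = 5.40 h.

k ≈ 5.40 h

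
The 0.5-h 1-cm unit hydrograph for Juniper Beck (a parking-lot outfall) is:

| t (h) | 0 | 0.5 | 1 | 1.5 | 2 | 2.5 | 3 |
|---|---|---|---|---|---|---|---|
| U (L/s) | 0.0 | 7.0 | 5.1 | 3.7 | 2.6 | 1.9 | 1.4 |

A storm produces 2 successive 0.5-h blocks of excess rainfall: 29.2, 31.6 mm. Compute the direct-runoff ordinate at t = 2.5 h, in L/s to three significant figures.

By discrete convolution, Q_j = Σ (P_i / 10 mm) · U_{j−i}.
At t = 2.5 h (j=5): Q = (29.2/10)·1.9 + (31.6/10)·2.6 = 13.8 L/s.

Q ≈ 13.8 L/s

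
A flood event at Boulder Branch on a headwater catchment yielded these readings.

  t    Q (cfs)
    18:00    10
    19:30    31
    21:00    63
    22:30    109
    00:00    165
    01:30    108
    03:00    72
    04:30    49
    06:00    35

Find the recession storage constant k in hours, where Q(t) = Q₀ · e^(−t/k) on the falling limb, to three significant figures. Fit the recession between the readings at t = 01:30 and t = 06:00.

On the falling limb, Q drops from 108 to 35 cfs between t = 01:30 and t = 06:00 (Δt = 4.5 h).
k = −Δt / ln(Q₂/Q₁) = −4.5 / ln(35/108) = 3.99 h.

k ≈ 3.99 h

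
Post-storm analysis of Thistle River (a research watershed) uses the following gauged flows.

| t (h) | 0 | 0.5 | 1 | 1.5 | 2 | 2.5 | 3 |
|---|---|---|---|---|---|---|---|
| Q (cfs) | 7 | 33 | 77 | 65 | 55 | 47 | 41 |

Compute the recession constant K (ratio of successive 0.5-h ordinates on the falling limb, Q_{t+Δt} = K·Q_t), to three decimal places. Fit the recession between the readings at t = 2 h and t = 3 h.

Using the recession-limb readings at t = 2 h and t = 3 h: Q falls from 55 to 41 cfs over 2 intervals.
K = (Q₂/Q₁)^(1/2) = (41/55)^(1/2) = 0.863.

K ≈ 0.863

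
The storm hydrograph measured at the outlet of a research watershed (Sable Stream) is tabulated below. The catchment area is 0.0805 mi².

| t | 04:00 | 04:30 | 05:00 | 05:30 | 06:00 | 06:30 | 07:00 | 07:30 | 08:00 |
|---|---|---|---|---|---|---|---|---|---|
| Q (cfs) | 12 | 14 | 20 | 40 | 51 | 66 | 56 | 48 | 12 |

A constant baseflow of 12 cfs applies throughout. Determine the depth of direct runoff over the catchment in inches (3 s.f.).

Direct runoff: 0.0, 2.0, 8.0, 28.0, 39.0, 54.0, 44.0, 36.0, 0.0 cfs; ΣQ_DR = 211.0 cfs.
V = ΣQ_DR · Δt = 211.0 × 1800 s = 3.798 × 10^5 ft³.
Over A = 0.0805 mi², depth = V / A = 2.03 in.

d ≈ 2.03 in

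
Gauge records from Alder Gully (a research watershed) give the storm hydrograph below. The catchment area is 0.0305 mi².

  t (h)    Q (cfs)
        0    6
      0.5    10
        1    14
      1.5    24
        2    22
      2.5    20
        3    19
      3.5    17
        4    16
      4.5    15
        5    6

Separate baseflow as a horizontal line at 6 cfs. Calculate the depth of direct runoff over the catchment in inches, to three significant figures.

Direct runoff: 0.0, 4.0, 8.0, 18.0, 16.0, 14.0, 13.0, 11.0, 10.0, 9.0, 0.0 cfs; ΣQ_DR = 103.0 cfs.
V = ΣQ_DR · Δt = 103.0 × 1800 s = 1.854 × 10^5 ft³.
Over A = 0.0305 mi², depth = V / A = 2.62 in.

d ≈ 2.62 in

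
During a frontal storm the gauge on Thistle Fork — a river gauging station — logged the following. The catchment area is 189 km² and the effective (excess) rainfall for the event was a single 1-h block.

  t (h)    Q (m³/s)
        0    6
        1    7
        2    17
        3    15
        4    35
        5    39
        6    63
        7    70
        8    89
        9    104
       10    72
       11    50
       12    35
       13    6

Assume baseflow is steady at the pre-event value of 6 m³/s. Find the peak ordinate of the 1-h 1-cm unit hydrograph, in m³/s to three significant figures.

U_p ≈ 98.2 m³/s

Direct runoff: 0.0, 1.0, 11.0, 9.0, 29.0, 33.0, 57.0, 64.0, 83.0, 98.0, 66.0, 44.0, 29.0, 0.0 m³/s; ΣQ_DR = 524.0 m³/s, peak = 98.0 m³/s.
Runoff depth d = ΣQ_DR·Δt / A = 524.0 × 3600 / (189 km²) = 9.981 mm.
The 1-cm UH is the DRH scaled by (10 mm)/d, so U_p = 98.0 × 10/9.981 = 98.2 m³/s.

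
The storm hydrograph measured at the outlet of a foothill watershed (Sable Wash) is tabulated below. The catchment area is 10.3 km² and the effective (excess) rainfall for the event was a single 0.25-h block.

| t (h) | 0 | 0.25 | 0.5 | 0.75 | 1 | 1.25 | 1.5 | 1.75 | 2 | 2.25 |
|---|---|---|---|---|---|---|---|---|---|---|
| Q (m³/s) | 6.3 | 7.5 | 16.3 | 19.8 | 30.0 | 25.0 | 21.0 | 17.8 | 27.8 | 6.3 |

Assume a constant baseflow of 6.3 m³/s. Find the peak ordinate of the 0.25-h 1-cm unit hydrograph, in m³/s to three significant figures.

U_p ≈ 23.6 m³/s

Direct runoff: 0.0, 1.2, 10.0, 13.5, 23.7, 18.7, 14.7, 11.5, 21.5, 0.0 m³/s; ΣQ_DR = 114.8 m³/s, peak = 23.7 m³/s.
Runoff depth d = ΣQ_DR·Δt / A = 114.8 × 900 / (10.3 km²) = 10.03 mm.
The 1-cm UH is the DRH scaled by (10 mm)/d, so U_p = 23.7 × 10/10.03 = 23.6 m³/s.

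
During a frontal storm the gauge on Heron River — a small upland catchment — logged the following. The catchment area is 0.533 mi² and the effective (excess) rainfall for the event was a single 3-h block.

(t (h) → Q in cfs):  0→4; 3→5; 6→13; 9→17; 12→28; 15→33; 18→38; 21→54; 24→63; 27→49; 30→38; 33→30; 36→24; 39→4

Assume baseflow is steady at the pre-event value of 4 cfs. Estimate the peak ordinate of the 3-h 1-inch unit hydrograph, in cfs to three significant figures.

U_p ≈ 19.7 cfs

Direct runoff: 0.0, 1.0, 9.0, 13.0, 24.0, 29.0, 34.0, 50.0, 59.0, 45.0, 34.0, 26.0, 20.0, 0.0 cfs; ΣQ_DR = 344.0 cfs, peak = 59.0 cfs.
Runoff depth d = ΣQ_DR·Δt / A = 344.0 × 10800 / (0.533 mi²) = 3.000 in.
The 1-inch UH is the DRH scaled by (1 in)/d, so U_p = 59.0 × 1/3.000 = 19.7 cfs.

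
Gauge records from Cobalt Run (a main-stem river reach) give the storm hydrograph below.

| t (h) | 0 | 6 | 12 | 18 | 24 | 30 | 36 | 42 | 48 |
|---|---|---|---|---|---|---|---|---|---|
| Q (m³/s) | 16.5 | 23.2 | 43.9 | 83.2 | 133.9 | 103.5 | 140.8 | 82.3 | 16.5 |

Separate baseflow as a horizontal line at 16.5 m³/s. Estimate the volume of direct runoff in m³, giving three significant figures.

Direct-runoff ordinates (Q − Q_b): 0.0, 6.7, 27.4, 66.7, 117.4, 87.0, 124.3, 65.8, 0.0 m³/s.
ΣQ_DR = 495.3 m³/s.
With Δt = 6 h = 21600 s, V = ΣQ_DR · Δt = 495.3 × 21600 = 1.07 × 10^7 m³.

V ≈ 1.07 × 10^7 m³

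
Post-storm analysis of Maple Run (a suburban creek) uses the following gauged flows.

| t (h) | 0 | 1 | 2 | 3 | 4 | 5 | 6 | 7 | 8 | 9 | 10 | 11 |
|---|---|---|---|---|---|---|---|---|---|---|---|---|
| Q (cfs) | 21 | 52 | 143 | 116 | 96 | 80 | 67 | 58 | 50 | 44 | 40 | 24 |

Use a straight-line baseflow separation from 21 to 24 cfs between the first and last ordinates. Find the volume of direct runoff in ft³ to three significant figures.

Direct-runoff ordinates (Q − Q_b): 0.00, 30.73, 121.45, 94.18, 73.91, 57.64, 44.36, 35.09, 26.82, 20.55, 16.27, 0.00 cfs.
ΣQ_DR = 521.0 cfs.
With Δt = 1 h = 3600 s, V = ΣQ_DR · Δt = 521.0 × 3600 = 1.88 × 10^6 ft³.

V ≈ 1.88 × 10^6 ft³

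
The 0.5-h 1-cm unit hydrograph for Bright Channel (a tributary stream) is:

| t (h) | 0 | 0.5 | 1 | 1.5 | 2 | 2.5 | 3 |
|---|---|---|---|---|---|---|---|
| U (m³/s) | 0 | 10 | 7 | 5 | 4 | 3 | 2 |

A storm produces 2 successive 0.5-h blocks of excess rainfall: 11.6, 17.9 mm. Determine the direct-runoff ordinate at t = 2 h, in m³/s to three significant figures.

Q ≈ 13.6 m³/s

By discrete convolution, Q_j = Σ (P_i / 10 mm) · U_{j−i}.
At t = 2 h (j=4): Q = (11.6/10)·4 + (17.9/10)·5 = 13.6 m³/s.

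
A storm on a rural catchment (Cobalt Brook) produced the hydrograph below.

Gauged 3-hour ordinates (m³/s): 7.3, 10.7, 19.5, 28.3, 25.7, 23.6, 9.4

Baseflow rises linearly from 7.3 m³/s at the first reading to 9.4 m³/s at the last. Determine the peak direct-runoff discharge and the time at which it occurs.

Q_p = 19.95 m³/s at t = 9 h

Subtracting baseflow gives direct-runoff ordinates: 0.00, 3.05, 11.50, 19.95, 17.00, 14.55, 0.00 m³/s.
The maximum is 19.95 m³/s, occurring at the reading for t = 9 h.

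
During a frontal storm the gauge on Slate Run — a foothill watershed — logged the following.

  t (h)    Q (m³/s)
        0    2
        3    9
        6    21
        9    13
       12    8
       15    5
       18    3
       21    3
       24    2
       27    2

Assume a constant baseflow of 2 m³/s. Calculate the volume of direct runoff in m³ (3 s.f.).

Direct-runoff ordinates (Q − Q_b): 0.0, 7.0, 19.0, 11.0, 6.0, 3.0, 1.0, 1.0, 0.0, 0.0 m³/s.
ΣQ_DR = 48.00 m³/s.
With Δt = 3 h = 10800 s, V = ΣQ_DR · Δt = 48.00 × 10800 = 5.18 × 10^5 m³.

V ≈ 5.18 × 10^5 m³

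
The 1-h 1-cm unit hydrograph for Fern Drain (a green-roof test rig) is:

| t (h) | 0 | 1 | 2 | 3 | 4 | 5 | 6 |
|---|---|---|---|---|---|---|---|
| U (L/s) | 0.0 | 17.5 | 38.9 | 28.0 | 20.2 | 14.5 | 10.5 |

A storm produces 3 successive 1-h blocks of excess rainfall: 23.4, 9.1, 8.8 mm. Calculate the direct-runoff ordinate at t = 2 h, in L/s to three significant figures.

Q ≈ 107 L/s

By discrete convolution, Q_j = Σ (P_i / 10 mm) · U_{j−i}.
At t = 2 h (j=2): Q = (23.4/10)·38.9 + (9.1/10)·17.5 + (8.8/10)·0.0 = 107 L/s.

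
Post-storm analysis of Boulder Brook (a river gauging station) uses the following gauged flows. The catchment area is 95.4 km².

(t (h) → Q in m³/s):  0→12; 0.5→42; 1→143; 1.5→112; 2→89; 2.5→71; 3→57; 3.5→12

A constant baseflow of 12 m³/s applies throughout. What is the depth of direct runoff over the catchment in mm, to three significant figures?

d ≈ 8.34 mm

Direct runoff: 0.0, 30.0, 131.0, 100.0, 77.0, 59.0, 45.0, 0.0 m³/s; ΣQ_DR = 442.0 m³/s.
V = ΣQ_DR · Δt = 442.0 × 1800 s = 7.956 × 10^5 m³.
Over A = 95.4 km², depth = V / A = 8.34 mm.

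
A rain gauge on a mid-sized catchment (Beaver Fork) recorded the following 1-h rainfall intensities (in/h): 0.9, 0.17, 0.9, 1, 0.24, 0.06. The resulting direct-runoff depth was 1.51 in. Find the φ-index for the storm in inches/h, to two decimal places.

φ ≈ 0.43 in/h

Only the 3 blocks with intensity above φ contribute runoff: 0.9, 0.9, 1 in/h.
Σ(I−φ)·Δt = d  ⇒  (0.9+0.9+1 − 3φ)·1 = 1.51
φ = (2.800 − 1.51/1) / 3 = 0.43 in/h.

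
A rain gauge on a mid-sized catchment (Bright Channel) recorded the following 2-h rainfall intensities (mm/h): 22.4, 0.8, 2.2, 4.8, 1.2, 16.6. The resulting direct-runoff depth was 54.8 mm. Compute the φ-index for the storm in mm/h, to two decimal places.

Only the 2 blocks with intensity above φ contribute runoff: 22.4, 16.6 mm/h.
Σ(I−φ)·Δt = d  ⇒  (22.4+16.6 − 2φ)·2 = 54.8
φ = (39.00 − 54.8/2) / 2 = 5.80 mm/h.

φ ≈ 5.80 mm/h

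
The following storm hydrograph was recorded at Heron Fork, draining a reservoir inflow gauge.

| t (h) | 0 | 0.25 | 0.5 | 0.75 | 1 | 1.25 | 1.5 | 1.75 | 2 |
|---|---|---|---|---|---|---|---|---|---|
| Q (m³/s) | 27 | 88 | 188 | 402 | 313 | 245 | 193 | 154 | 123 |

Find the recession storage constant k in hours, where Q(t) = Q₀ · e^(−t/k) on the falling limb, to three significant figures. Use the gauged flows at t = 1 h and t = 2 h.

k ≈ 1.07 h

On the falling limb, Q drops from 313 to 123 m³/s between t = 1 h and t = 2 h (Δt = 1 h).
k = −Δt / ln(Q₂/Q₁) = −1 / ln(123/313) = 1.07 h.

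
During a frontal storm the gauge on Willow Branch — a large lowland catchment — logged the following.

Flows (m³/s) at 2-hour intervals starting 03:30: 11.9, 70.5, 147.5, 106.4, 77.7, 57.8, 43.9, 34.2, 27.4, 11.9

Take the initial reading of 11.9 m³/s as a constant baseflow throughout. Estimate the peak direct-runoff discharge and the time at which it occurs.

Q_p = 135.6 m³/s at t = 07:30

Subtracting baseflow gives direct-runoff ordinates: 0.0, 58.6, 135.6, 94.5, 65.8, 45.9, 32.0, 22.3, 15.5, 0.0 m³/s.
The maximum is 135.6 m³/s, occurring at the reading for t = 07:30.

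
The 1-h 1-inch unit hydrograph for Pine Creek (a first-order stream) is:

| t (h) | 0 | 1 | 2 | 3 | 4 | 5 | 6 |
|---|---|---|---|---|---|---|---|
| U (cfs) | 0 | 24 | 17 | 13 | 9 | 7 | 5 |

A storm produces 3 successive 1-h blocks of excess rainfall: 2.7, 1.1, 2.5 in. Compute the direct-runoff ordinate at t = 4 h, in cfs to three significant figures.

Q ≈ 81.1 cfs

By discrete convolution, Q_j = Σ (P_i / 1 in) · U_{j−i}.
At t = 4 h (j=4): Q = (2.7/1)·9 + (1.1/1)·13 + (2.5/1)·17 = 81.1 cfs.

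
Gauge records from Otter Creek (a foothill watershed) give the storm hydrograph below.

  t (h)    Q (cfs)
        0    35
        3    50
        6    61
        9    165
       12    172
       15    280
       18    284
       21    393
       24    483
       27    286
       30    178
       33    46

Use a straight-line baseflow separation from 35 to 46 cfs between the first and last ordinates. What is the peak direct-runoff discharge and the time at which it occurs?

Q_p = 440.00 cfs at t = 24 h

Subtracting baseflow gives direct-runoff ordinates: 0.00, 14.00, 24.00, 127.00, 133.00, 240.00, 243.00, 351.00, 440.00, 242.00, 133.00, 0.00 cfs.
The maximum is 440.00 cfs, occurring at the reading for t = 24 h.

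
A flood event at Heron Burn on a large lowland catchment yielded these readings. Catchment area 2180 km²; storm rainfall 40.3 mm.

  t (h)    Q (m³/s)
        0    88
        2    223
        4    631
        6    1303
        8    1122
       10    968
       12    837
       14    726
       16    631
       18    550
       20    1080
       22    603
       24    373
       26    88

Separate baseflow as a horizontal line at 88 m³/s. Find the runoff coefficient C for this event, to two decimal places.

C ≈ 0.65

ΣQ_DR = 7991 m³/s; V = ΣQ_DR·Δt = 5.754 × 10^7 m³.
Runoff depth d = V / A = 26.39 mm.
C = d / P = 26.39 / 40.3 = 0.65.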